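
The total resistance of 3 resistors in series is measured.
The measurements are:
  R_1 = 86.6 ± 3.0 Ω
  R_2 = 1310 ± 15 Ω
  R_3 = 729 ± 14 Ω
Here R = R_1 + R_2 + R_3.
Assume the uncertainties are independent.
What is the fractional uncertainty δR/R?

R is a linear combination, so absolute uncertainties add in quadrature:
  (δR_1)² = 9.00;  (δR_2)² = 225;  (δR_3)² = 196
δR = √(430) = 20.7 Ω
R = 2130 Ω, so δR/R = 20.7/2130 = 0.00976.

0.00976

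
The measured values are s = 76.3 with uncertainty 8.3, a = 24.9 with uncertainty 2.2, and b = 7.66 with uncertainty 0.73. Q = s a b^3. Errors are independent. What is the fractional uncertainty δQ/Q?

0.318

Since Q is a product/quotient, work with relative uncertainties:
  (1·δs/s)² = (1×0.109)² = 0.0118;  (1·δa/a)² = (1×0.0884)² = 0.00781;  (3·δb/b)² = (3×0.0953)² = 0.0817
δQ/Q = √(0.101) = 0.318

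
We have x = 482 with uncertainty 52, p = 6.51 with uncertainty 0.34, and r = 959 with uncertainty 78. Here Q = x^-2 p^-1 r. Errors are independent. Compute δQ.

0.000150

Relative error in a monomial: (δQ/Q)² = Σ (nᵢ · δxᵢ/xᵢ)².
  (-2·δx/x)² = (-2×0.108)² = 0.0466;  (-1·δp/p)² = (-1×0.0522)² = 0.00273;  (1·δr/r)² = (1×0.0813)² = 0.00662
δQ/Q = √(0.0559) = 0.236
Q = 0.000634, so δQ = 0.236 × 0.000634 = 0.000150.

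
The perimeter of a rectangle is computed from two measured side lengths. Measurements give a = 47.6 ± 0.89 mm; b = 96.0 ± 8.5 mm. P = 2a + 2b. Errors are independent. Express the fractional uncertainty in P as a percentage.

P is a linear combination, so absolute uncertainties add in quadrature:
  (2·δa)² = 3.17;  (2·δb)² = 289
δP = √(292) = 17.1 mm
P = 287 mm, so δP/P = 17.1/287 = 0.0595.

5.95%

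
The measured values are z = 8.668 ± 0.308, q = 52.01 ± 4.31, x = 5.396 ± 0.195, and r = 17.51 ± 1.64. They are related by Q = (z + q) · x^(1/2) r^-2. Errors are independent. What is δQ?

Let u = z + q = 60.68. δu = √(δz² + δq²) = √(0.0949 + 18.6) = 4.32, so δu/u = 0.0712.
Q is then a monomial in u, x, r:
δQ/Q = √((δu/u)² + (½·δx/x)² + (-2·δr/r)²) = √(0.00507 + 0.000326 + 0.0351) = 0.201
Q = 0.4597, so δQ = 0.201 × 0.4597 = 0.0925.

0.0925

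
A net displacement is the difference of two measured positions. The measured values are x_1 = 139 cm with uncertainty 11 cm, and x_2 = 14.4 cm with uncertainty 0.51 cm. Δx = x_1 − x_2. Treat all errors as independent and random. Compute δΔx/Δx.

0.0884

Each term contributes (cᵢ δxᵢ)² to (δΔx)²:
  (δx_1)² = 121;  (δx_2)² = 0.260
δΔx = √(121) = 11.0 cm
Δx = 125 cm, so δΔx/Δx = 11.0/125 = 0.0884.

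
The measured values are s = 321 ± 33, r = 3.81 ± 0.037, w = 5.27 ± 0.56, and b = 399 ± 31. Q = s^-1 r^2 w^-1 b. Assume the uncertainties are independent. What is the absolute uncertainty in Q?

0.576

Products/powers → add relative errors in quadrature, weighted by exponent:
  (-1·δs/s)² = (-1×0.103)² = 0.0106;  (2·δr/r)² = (2×0.00971)² = 0.000377;  (-1·δw/w)² = (-1×0.106)² = 0.0113;  (1·δb/b)² = (1×0.0777)² = 0.00604
δQ/Q = √(0.0283) = 0.168
Q = 3.42, so δQ = 0.168 × 3.42 = 0.576.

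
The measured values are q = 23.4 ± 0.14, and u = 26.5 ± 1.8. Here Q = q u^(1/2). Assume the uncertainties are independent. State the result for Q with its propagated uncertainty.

120 ± 4.15

Relative error in a monomial: (δQ/Q)² = Σ (nᵢ · δxᵢ/xᵢ)².
  (1·δq/q)² = (1×0.00598)² = 3.58e-05;  (½·δu/u)² = (0.5×0.0679)² = 0.00115
δQ/Q = √(0.00119) = 0.0345
Q = 120, so δQ = 0.0345 × 120 = 4.15.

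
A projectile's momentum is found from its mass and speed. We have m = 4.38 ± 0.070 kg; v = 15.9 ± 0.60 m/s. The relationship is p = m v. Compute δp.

Each factor contributes (exponent × relative error)² to (δp/p)²:
  (1·δm/m)² = (1×0.0160)² = 0.000255;  (1·δv/v)² = (1×0.0377)² = 0.00142
δp/p = √(0.00168) = 0.0410
p = 69.6 kg·m/s, so δp = 0.0410 × 69.6 = 2.85 kg·m/s.

2.85 kg·m/s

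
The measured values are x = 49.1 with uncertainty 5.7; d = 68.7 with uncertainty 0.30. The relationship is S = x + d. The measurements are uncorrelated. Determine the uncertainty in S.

Sums and differences: (δS)² = Σ (cᵢ δxᵢ)².
  (δx)² = 32.5;  (δd)² = 0.0900
δS = √(32.6) = 5.71

5.71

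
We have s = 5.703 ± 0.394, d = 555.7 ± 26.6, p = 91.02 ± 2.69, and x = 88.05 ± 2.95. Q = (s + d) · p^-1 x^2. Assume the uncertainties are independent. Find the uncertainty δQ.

Let u = s + d = 561.4. δu = √(δs² + δd²) = √(0.155 + 708) = 26.6, so δu/u = 0.0474.
Q is then a monomial in u, p, x:
δQ/Q = √((δu/u)² + (-1·δp/p)² + (2·δx/x)²) = √(0.00225 + 0.000873 + 0.00449) = 0.0872
Q = 47820, so δQ = 0.0872 × 47820 = 4170.

4170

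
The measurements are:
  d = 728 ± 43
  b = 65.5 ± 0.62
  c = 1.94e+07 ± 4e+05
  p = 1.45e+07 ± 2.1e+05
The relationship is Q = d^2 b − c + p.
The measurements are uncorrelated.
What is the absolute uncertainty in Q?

Let w = d^2·b = 3.47e+07. δw/w = √((2·δd/d)² + (1·δb/b)²) = √(0.0140 + 8.96e-05) = 0.119, so δw = 4.11e+06.
Q = w − c + p: δQ = √(δw² + δc² + δp²) = √(1.69e+13 + 1.6e+11 + 4.41e+10) = 4.14e+06

4.14e+06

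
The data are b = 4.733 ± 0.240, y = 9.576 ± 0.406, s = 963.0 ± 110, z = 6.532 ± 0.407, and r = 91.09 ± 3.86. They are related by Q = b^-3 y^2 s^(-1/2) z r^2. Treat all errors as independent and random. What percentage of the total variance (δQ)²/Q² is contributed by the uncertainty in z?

8.69%

(δQ/Q)² = (-3·δb/b)² + (2·δy/y)² + (−½·δs/s)² + (1·δz/z)² + (2·δr/r)²
  b term: (-3×0.0507)² = 0.0231
  y term: (2×0.0424)² = 0.00719
  s term: (-0.5×0.114)² = 0.00326
  z term: (1×0.0623)² = 0.00388
  r term: (2×0.0424)² = 0.00718
Total = 0.0447. Share from z = 0.00388/0.0447 = 0.0869.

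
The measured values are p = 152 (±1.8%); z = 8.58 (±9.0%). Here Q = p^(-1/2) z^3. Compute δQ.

13.8

Since Q is a product/quotient, work with relative uncertainties:
  (−½·δp/p)² = (-0.5×0.0180)² = 8.1e-05;  (3·δz/z)² = (3×0.0900)² = 0.0729
δQ/Q = √(0.0730) = 0.270
Q = 51.2, so δQ = 0.270 × 51.2 = 13.8.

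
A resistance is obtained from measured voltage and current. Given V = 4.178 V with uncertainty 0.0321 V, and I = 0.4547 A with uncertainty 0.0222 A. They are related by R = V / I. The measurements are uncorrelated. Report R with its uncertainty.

Products/powers → add relative errors in quadrature, weighted by exponent:
  (1·δV/V)² = (1×0.00768)² = 5.9e-05;  (-1·δI/I)² = (-1×0.0488)² = 0.00238
δR/R = √(0.00244) = 0.0494
R = 9.188 Ω, so δR = 0.0494 × 9.188 = 0.454 Ω.

9.188 ± 0.454 Ω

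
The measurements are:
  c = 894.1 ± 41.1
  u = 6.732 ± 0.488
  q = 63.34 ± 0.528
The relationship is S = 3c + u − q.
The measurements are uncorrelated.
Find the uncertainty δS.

123

S is a linear combination, so absolute uncertainties add in quadrature:
  (3·δc)² = 15200;  (δu)² = 0.238;  (δq)² = 0.279
δS = √(15200) = 123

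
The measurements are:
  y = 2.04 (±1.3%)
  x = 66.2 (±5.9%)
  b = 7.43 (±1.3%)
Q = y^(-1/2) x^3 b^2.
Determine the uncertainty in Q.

Since Q is a product/quotient, work with relative uncertainties:
  (−½·δy/y)² = (-0.5×0.0130)² = 4.23e-05;  (3·δx/x)² = (3×0.0590)² = 0.0313;  (2·δb/b)² = (2×0.0130)² = 0.000676
δQ/Q = √(0.0320) = 0.179
Q = 1.12e+07, so δQ = 0.179 × 1.12e+07 = 2.01e+06.

2.01e+06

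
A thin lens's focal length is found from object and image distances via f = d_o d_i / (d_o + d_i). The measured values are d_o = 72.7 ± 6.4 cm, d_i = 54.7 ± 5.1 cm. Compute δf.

2.04 cm

∂f/∂d_o = (d_i/(d_o+d_i))² = 0.184;  ∂f/∂d_i = (d_o/(d_o+d_i))² = 0.326
δf = √((∂f/∂d_o · δd_o)² + (∂f/∂d_i · δd_i)²) = √(1.39 + 2.76) = 2.04 cm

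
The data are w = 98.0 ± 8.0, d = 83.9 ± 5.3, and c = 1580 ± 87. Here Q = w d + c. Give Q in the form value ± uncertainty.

Let p = w·d = 8220. δp/p = √((1·δw/w)² + (1·δd/d)²) = √(0.00666 + 0.00399) = 0.103, so δp = 849.
Q = p + c: δQ = √(δp² + δc²) = √(7.2e+05 + 7570) = 853
Q = 9800.

9800 ± 853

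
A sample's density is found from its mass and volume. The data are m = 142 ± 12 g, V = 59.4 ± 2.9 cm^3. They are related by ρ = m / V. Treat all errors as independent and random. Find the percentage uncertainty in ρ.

ρ is a product of powers, so relative uncertainties combine in quadrature:
  (1·δm/m)² = (1×0.0845)² = 0.00714;  (-1·δV/V)² = (-1×0.0488)² = 0.00238
δρ/ρ = √(0.00952) = 0.0976

9.76%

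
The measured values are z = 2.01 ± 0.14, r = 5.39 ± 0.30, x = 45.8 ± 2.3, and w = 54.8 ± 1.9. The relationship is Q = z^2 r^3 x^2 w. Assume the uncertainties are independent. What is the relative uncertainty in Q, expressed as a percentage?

24.2%

Q is a product of powers, so relative uncertainties combine in quadrature:
  (2·δz/z)² = (2×0.0697)² = 0.0194;  (3·δr/r)² = (3×0.0557)² = 0.0279;  (2·δx/x)² = (2×0.0502)² = 0.0101;  (1·δw/w)² = (1×0.0347)² = 0.00120
δQ/Q = √(0.0586) = 0.242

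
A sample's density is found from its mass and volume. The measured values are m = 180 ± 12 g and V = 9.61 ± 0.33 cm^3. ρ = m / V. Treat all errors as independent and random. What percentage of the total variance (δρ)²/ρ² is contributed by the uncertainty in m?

(δρ/ρ)² = (1·δm/m)² + (-1·δV/V)²
  m term: (1×0.0667)² = 0.00444
  V term: (-1×0.0343)² = 0.00118
Total = 0.00562. Share from m = 0.00444/0.00562 = 0.790.

79.0%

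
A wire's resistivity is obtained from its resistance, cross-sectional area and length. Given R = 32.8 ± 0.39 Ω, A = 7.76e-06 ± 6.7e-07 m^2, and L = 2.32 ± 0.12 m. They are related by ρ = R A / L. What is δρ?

1.11e-05 Ω·m

Relative error in a monomial: (δρ/ρ)² = Σ (nᵢ · δxᵢ/xᵢ)².
  (1·δR/R)² = (1×0.0119)² = 0.000141;  (1·δA/A)² = (1×0.0863)² = 0.00745;  (-1·δL/L)² = (-1×0.0517)² = 0.00268
δρ/ρ = √(0.0103) = 0.101
ρ = 0.000110 Ω·m, so δρ = 0.101 × 0.000110 = 1.11e-05 Ω·m.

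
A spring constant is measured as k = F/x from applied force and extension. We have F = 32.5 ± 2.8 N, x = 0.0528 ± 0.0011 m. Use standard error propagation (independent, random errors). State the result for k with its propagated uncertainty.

k is a product of powers, so relative uncertainties combine in quadrature:
  (1·δF/F)² = (1×0.0862)² = 0.00742;  (-1·δx/x)² = (-1×0.0208)² = 0.000434
δk/k = √(0.00786) = 0.0886
k = 616 N/m, so δk = 0.0886 × 616 = 54.6 N/m.

616 ± 54.6 N/m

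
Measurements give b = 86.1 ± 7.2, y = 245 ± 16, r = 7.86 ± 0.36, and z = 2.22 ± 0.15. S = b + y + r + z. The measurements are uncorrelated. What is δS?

17.5

Absolute uncertainties add in quadrature for a linear combination:
  (δb)² = 51.8;  (δy)² = 256;  (δr)² = 0.130;  (δz)² = 0.0225
δS = √(308) = 17.5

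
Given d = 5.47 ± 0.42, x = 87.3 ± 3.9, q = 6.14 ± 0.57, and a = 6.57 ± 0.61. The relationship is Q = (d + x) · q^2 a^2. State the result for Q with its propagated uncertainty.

(1.51 ± 0.402) × 10^5

Let u = d + x = 92.8. δu = √(δd² + δx²) = √(0.176 + 15.2) = 3.92, so δu/u = 0.0423.
Q is then a monomial in u, q, a:
δQ/Q = √((δu/u)² + (2·δq/q)² + (2·δa/a)²) = √(0.00179 + 0.0345 + 0.0345) = 0.266
Q = 1.51e+05, so δQ = 0.266 × 1.51e+05 = 40200.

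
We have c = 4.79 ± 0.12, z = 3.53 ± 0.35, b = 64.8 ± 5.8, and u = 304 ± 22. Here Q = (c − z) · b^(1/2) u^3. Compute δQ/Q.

0.368

Let w = c − z = 1.26. δw = √(δc² + δz²) = √(0.0144 + 0.122) = 0.370, so δw/w = 0.294.
Q is then a monomial in w, b, u:
δQ/Q = √((δw/w)² + (½·δb/b)² + (3·δu/u)²) = √(0.0862 + 0.00200 + 0.0471) = 0.368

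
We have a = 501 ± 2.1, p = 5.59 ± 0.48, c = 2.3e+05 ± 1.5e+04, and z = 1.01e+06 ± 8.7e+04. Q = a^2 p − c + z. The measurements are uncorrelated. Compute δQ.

Let w = a^2·p = 1.4e+06. δw/w = √((2·δa/a)² + (1·δp/p)²) = √(7.03e-05 + 0.00737) = 0.0863, so δw = 1.21e+05.
Q = w − c + z: δQ = √(δw² + δc² + δz²) = √(1.47e+10 + 2.25e+08 + 7.57e+09) = 1.5e+05

1.5e+05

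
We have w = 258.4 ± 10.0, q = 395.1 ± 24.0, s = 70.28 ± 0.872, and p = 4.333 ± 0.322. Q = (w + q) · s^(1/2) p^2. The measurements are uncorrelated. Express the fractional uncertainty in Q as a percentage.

Let u = w + q = 653.5. δu = √(δw² + δq²) = √(100 + 576) = 26.0, so δu/u = 0.0398.
Q is then a monomial in u, s, p:
δQ/Q = √((δu/u)² + (½·δs/s)² + (2·δp/p)²) = √(0.00158 + 3.85e-05 + 0.0221) = 0.154

15.4%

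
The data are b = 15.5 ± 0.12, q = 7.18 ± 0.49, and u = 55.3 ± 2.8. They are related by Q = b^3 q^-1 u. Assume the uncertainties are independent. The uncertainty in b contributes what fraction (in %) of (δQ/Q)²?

6.95%

(δQ/Q)² = (3·δb/b)² + (-1·δq/q)² + (1·δu/u)²
  b term: (3×0.00774)² = 0.000539
  q term: (-1×0.0682)² = 0.00466
  u term: (1×0.0506)² = 0.00256
Total = 0.00776. Share from b = 0.000539/0.00776 = 0.0695.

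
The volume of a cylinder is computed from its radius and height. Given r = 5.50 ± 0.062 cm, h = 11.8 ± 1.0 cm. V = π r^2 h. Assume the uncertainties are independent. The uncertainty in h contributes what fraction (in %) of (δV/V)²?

(δV/V)² = (2·δr/r)² + (1·δh/h)²
  r term: (2×0.0113)² = 0.000508
  h term: (1×0.0847)² = 0.00718
Total = 0.00769. Share from h = 0.00718/0.00769 = 0.934.

93.4%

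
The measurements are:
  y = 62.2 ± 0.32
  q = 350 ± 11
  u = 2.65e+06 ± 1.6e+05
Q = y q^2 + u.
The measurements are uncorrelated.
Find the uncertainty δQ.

Let p = y·q^2 = 7.62e+06. δp/p = √((1·δy/y)² + (2·δq/q)²) = √(2.65e-05 + 0.00395) = 0.0631, so δp = 4.81e+05.
Q = p + u: δQ = √(δp² + δu²) = √(2.31e+11 + 2.56e+10) = 5.06e+05

5.06e+05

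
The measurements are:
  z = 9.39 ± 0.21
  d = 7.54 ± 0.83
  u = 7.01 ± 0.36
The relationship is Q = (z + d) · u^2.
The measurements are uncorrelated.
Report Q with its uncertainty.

832 ± 95.2

Let w = z + d = 16.9. δw = √(δz² + δd²) = √(0.0441 + 0.689) = 0.856, so δw/w = 0.0506.
Q is then a monomial in w, u:
δQ/Q = √((δw/w)² + (2·δu/u)²) = √(0.00256 + 0.0105) = 0.114
Q = 832, so δQ = 0.114 × 832 = 95.2.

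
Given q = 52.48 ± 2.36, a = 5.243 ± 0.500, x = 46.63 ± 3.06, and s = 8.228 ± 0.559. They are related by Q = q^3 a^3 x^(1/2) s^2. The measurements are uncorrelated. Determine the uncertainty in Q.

Relative error in a monomial: (δQ/Q)² = Σ (nᵢ · δxᵢ/xᵢ)².
  (3·δq/q)² = (3×0.0450)² = 0.0182;  (3·δa/a)² = (3×0.0954)² = 0.0819;  (½·δx/x)² = (0.5×0.0656)² = 0.00108;  (2·δs/s)² = (2×0.0679)² = 0.0185
δQ/Q = √(0.120) = 0.346
Q = 9.63e+09, so δQ = 0.346 × 9.63e+09 = 3.33e+09.

3.33e+09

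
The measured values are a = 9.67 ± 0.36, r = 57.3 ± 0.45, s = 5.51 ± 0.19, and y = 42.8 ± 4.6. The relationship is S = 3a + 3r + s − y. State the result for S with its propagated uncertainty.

Each term contributes (cᵢ δxᵢ)² to (δS)²:
  (3·δa)² = 1.17;  (3·δr)² = 1.82;  (δs)² = 0.0361;  (δy)² = 21.2
δS = √(24.2) = 4.92
S = 164.

164 ± 4.92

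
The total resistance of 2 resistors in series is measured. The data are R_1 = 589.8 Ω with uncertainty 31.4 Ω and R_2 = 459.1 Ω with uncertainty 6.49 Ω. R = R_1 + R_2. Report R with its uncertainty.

1049 ± 32.1 Ω

R is a linear combination, so absolute uncertainties add in quadrature:
  (δR_1)² = 986;  (δR_2)² = 42.1
δR = √(1030) = 32.1 Ω
R = 1049 Ω.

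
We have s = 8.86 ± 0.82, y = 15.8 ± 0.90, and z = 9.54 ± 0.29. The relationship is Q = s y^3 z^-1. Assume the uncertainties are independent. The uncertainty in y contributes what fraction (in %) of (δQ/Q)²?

(δQ/Q)² = (1·δs/s)² + (3·δy/y)² + (-1·δz/z)²
  s term: (1×0.0926)² = 0.00857
  y term: (3×0.0570)² = 0.0292
  z term: (-1×0.0304)² = 0.000924
Total = 0.0387. Share from y = 0.0292/0.0387 = 0.755.

75.5%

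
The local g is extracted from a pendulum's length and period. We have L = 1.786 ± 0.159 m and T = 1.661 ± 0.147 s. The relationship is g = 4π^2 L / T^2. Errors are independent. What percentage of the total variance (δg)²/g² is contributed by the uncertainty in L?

20.2%

(δg/g)² = (1·δL/L)² + (-2·δT/T)²
  L term: (1×0.0890)² = 0.00793
  T term: (-2×0.0885)² = 0.0313
Total = 0.0393. Share from L = 0.00793/0.0393 = 0.202.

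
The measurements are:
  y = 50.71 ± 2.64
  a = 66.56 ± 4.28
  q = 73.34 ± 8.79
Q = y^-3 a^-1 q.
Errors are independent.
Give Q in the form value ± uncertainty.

(8.450 ± 1.75) × 10^-6

Each factor contributes (exponent × relative error)² to (δQ/Q)²:
  (-3·δy/y)² = (-3×0.0521)² = 0.0244;  (-1·δa/a)² = (-1×0.0643)² = 0.00413;  (1·δq/q)² = (1×0.120)² = 0.0144
δQ/Q = √(0.0429) = 0.207
Q = 8.45e-06, so δQ = 0.207 × 8.45e-06 = 1.75e-06.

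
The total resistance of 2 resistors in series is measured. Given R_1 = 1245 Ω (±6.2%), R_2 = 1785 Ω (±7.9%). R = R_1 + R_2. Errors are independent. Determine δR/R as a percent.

5.31%

Each term contributes (cᵢ δxᵢ)² to (δR)²:
  (δR_1)² = 5960;  (δR_2)² = 19900
δR = √(25800) = 161 Ω
R = 3030 Ω, so δR/R = 161/3030 = 0.0531.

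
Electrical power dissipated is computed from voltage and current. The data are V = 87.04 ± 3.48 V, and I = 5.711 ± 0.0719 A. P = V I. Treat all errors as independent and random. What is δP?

Each factor contributes (exponent × relative error)² to (δP/P)²:
  (1·δV/V)² = (1×0.0400)² = 0.00160;  (1·δI/I)² = (1×0.0126)² = 0.000159
δP/P = √(0.00176) = 0.0419
P = 497.1 W, so δP = 0.0419 × 497.1 = 20.8 W.

20.8 W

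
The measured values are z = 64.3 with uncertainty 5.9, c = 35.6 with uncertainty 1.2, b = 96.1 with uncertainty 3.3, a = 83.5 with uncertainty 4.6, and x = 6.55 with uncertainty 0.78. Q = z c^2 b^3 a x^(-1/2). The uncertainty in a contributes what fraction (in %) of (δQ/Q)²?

(δQ/Q)² = (1·δz/z)² + (2·δc/c)² + (3·δb/b)² + (1·δa/a)² + (−½·δx/x)²
  z term: (1×0.0918)² = 0.00842
  c term: (2×0.0337)² = 0.00454
  b term: (3×0.0343)² = 0.0106
  a term: (1×0.0551)² = 0.00303
  x term: (-0.5×0.119)² = 0.00355
Total = 0.0302. Share from a = 0.00303/0.0302 = 0.101.

10.1%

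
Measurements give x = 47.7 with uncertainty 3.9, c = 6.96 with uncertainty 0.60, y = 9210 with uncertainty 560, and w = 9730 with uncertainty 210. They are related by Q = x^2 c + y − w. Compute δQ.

2990

Let p = x^2·c = 15800. δp/p = √((2·δx/x)² + (1·δc/c)²) = √(0.0267 + 0.00743) = 0.185, so δp = 2930.
Q = p + y − w: δQ = √(δp² + δy² + δw²) = √(8.57e+06 + 3.14e+05 + 44100) = 2990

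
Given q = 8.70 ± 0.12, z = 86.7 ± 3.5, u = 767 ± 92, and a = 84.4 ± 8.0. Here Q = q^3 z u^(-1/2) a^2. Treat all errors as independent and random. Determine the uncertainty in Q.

For a monomial Q ∝ q^3, z, u^(-1/2), a^2, fractional errors add in quadrature:
  (3·δq/q)² = (3×0.0138)² = 0.00171;  (1·δz/z)² = (1×0.0404)² = 0.00163;  (−½·δu/u)² = (-0.5×0.120)² = 0.00360;  (2·δa/a)² = (2×0.0948)² = 0.0359
δQ/Q = √(0.0429) = 0.207
Q = 1.47e+07, so δQ = 0.207 × 1.47e+07 = 3.04e+06.

3.04e+06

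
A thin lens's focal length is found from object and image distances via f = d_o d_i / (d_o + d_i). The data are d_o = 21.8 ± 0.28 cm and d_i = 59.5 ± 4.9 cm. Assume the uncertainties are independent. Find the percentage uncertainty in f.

∂f/∂d_o = (d_i/(d_o+d_i))² = 0.536;  ∂f/∂d_i = (d_o/(d_o+d_i))² = 0.0719
δf = √((∂f/∂d_o · δd_o)² + (∂f/∂d_i · δd_i)²) = √(0.0225 + 0.124) = 0.383 cm
f = 16.0 cm, so δf/f = 0.383/16.0 = 0.0240.

2.40%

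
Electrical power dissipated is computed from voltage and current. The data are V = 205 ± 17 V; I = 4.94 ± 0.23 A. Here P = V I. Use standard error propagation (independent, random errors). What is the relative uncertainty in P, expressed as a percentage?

Each factor contributes (exponent × relative error)² to (δP/P)²:
  (1·δV/V)² = (1×0.0829)² = 0.00688;  (1·δI/I)² = (1×0.0466)² = 0.00217
δP/P = √(0.00904) = 0.0951

9.51%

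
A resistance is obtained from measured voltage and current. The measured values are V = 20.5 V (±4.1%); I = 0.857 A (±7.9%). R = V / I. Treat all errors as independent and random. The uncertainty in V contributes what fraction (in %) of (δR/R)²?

21.2%

(δR/R)² = (1·δV/V)² + (-1·δI/I)²
  V term: (1×0.0410)² = 0.00168
  I term: (-1×0.0790)² = 0.00624
Total = 0.00792. Share from V = 0.00168/0.00792 = 0.212.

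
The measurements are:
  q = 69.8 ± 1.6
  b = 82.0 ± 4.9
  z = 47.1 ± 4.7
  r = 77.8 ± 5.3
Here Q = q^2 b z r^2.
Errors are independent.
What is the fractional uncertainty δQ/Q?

0.185

Products/powers → add relative errors in quadrature, weighted by exponent:
  (2·δq/q)² = (2×0.0229)² = 0.00210;  (1·δb/b)² = (1×0.0598)² = 0.00357;  (1·δz/z)² = (1×0.0998)² = 0.00996;  (2·δr/r)² = (2×0.0681)² = 0.0186
δQ/Q = √(0.0342) = 0.185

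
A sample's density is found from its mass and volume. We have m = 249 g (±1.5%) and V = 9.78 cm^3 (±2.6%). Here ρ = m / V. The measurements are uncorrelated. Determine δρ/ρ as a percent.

Products/powers → add relative errors in quadrature, weighted by exponent:
  (1·δm/m)² = (1×0.0150)² = 0.000225;  (-1·δV/V)² = (-1×0.0260)² = 0.000676
δρ/ρ = √(0.000901) = 0.0300

3.00%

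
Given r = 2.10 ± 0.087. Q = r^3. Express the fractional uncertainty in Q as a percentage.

Q is a product of powers, so relative uncertainties combine in quadrature:
  (3·δr/r)² = (3×0.0414)² = 0.0154
δQ/Q = √(0.0154) = 0.124

12.4%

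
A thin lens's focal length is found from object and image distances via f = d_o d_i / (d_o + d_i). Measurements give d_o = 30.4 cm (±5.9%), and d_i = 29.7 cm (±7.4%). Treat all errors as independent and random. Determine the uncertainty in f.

∂f/∂d_o = (d_i/(d_o+d_i))² = 0.244;  ∂f/∂d_i = (d_o/(d_o+d_i))² = 0.256
δf = √((∂f/∂d_o · δd_o)² + (∂f/∂d_i · δd_i)²) = √(0.192 + 0.316) = 0.713 cm

0.713 cm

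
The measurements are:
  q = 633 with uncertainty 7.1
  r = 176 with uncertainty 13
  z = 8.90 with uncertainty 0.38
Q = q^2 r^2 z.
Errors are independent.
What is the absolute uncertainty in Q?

1.72e+10

For a monomial Q ∝ q^2, r^2, z, fractional errors add in quadrature:
  (2·δq/q)² = (2×0.0112)² = 0.000503;  (2·δr/r)² = (2×0.0739)² = 0.0218;  (1·δz/z)² = (1×0.0427)² = 0.00182
δQ/Q = √(0.0241) = 0.155
Q = 1.1e+11, so δQ = 0.155 × 1.1e+11 = 1.72e+10.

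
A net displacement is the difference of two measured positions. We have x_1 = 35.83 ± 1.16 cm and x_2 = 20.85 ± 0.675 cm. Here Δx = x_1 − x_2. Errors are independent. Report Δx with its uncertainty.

Sums and differences: (δΔx)² = Σ (cᵢ δxᵢ)².
  (δx_1)² = 1.35;  (δx_2)² = 0.456
δΔx = √(1.80) = 1.34 cm
Δx = 14.98 cm.

14.98 ± 1.34 cm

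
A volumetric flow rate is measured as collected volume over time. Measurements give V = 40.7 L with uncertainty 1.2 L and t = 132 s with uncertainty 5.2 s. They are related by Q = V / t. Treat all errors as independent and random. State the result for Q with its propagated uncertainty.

0.308 ± 0.0152 L/s

For a monomial Q ∝ V, t^-1, fractional errors add in quadrature:
  (1·δV/V)² = (1×0.0295)² = 0.000869;  (-1·δt/t)² = (-1×0.0394)² = 0.00155
δQ/Q = √(0.00242) = 0.0492
Q = 0.308 L/s, so δQ = 0.0492 × 0.308 = 0.0152 L/s.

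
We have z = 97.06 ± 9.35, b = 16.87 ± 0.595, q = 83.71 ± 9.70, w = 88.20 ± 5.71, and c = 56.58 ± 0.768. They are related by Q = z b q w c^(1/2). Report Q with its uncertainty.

(9.094 ± 1.53) × 10^7

Each factor contributes (exponent × relative error)² to (δQ/Q)²:
  (1·δz/z)² = (1×0.0963)² = 0.00928;  (1·δb/b)² = (1×0.0353)² = 0.00124;  (1·δq/q)² = (1×0.116)² = 0.0134;  (1·δw/w)² = (1×0.0647)² = 0.00419;  (½·δc/c)² = (0.5×0.0136)² = 4.61e-05
δQ/Q = √(0.0282) = 0.168
Q = 9.094e+07, so δQ = 0.168 × 9.094e+07 = 1.53e+07.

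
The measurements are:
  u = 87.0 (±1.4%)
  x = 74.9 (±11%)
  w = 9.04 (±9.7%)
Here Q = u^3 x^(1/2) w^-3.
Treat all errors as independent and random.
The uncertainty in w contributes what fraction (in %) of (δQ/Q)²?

94.6%

(δQ/Q)² = (3·δu/u)² + (½·δx/x)² + (-3·δw/w)²
  u term: (3×0.0140)² = 0.00176
  x term: (0.5×0.110)² = 0.00302
  w term: (-3×0.0970)² = 0.0847
Total = 0.0895. Share from w = 0.0847/0.0895 = 0.946.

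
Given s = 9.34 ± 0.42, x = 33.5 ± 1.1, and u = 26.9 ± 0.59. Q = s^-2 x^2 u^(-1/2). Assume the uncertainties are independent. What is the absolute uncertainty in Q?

0.278

For a monomial Q ∝ s^-2, x^2, u^(-1/2), fractional errors add in quadrature:
  (-2·δs/s)² = (-2×0.0450)² = 0.00809;  (2·δx/x)² = (2×0.0328)² = 0.00431;  (−½·δu/u)² = (-0.5×0.0219)² = 0.000120
δQ/Q = √(0.0125) = 0.112
Q = 2.48, so δQ = 0.112 × 2.48 = 0.278.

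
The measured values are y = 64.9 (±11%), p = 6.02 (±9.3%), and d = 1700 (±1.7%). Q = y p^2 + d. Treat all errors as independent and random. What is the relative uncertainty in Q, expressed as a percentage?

Let w = y·p^2 = 2350. δw/w = √((1·δy/y)² + (2·δp/p)²) = √(0.0121 + 0.0346) = 0.216, so δw = 508.
Q = w + d: δQ = √(δw² + δd²) = √(2.58e+05 + 835) = 509
Q = 4050, so δQ/Q = 509/4050 = 0.126.

12.6%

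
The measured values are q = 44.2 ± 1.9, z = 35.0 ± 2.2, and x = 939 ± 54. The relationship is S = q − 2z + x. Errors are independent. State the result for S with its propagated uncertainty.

913 ± 54.2

For a sum/difference, combine absolute errors in quadrature:
  (δq)² = 3.61;  (2·δz)² = 19.4;  (δx)² = 2920
δS = √(2940) = 54.2
S = 913.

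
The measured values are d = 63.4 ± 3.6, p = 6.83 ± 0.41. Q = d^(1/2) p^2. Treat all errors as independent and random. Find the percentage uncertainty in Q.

12.3%

Since Q is a product/quotient, work with relative uncertainties:
  (½·δd/d)² = (0.5×0.0568)² = 0.000806;  (2·δp/p)² = (2×0.0600)² = 0.0144
δQ/Q = √(0.0152) = 0.123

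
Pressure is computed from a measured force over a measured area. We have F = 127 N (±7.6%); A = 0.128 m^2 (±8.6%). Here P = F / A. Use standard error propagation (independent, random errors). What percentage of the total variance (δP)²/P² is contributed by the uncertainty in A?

56.1%

(δP/P)² = (1·δF/F)² + (-1·δA/A)²
  F term: (1×0.0760)² = 0.00578
  A term: (-1×0.0860)² = 0.00740
Total = 0.0132. Share from A = 0.00740/0.0132 = 0.561.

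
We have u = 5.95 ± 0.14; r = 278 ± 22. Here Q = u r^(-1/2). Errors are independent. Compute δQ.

Each factor contributes (exponent × relative error)² to (δQ/Q)²:
  (1·δu/u)² = (1×0.0235)² = 0.000554;  (−½·δr/r)² = (-0.5×0.0791)² = 0.00157
δQ/Q = √(0.00212) = 0.0460
Q = 0.357, so δQ = 0.0460 × 0.357 = 0.0164.

0.0164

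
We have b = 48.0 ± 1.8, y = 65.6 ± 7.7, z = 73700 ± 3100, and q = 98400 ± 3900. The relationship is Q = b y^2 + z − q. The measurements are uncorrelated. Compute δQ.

Let p = b·y^2 = 2.07e+05. δp/p = √((1·δb/b)² + (2·δy/y)²) = √(0.00141 + 0.0551) = 0.238, so δp = 49100.
Q = p + z − q: δQ = √(δp² + δz² + δq²) = √(2.41e+09 + 9.61e+06 + 1.52e+07) = 49400

49400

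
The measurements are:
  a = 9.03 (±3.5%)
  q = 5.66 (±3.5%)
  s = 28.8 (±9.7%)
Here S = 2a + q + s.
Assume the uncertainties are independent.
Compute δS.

2.87

Absolute uncertainties add in quadrature for a linear combination:
  (2·δa)² = 0.400;  (δq)² = 0.0392;  (δs)² = 7.80
δS = √(8.24) = 2.87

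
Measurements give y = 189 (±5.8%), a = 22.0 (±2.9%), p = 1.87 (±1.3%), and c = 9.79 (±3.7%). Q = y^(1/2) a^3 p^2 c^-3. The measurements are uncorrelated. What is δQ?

For a monomial Q ∝ y^(1/2), a^3, p^2, c^-3, fractional errors add in quadrature:
  (½·δy/y)² = (0.5×0.0580)² = 0.000841;  (3·δa/a)² = (3×0.0290)² = 0.00757;  (2·δp/p)² = (2×0.0130)² = 0.000676;  (-3·δc/c)² = (-3×0.0370)² = 0.0123
δQ/Q = √(0.0214) = 0.146
Q = 546, so δQ = 0.146 × 546 = 79.8.

79.8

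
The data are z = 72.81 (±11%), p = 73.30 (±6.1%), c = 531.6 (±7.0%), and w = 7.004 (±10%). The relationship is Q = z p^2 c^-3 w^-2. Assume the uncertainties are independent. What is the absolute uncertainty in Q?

Each factor contributes (exponent × relative error)² to (δQ/Q)²:
  (1·δz/z)² = (1×0.110)² = 0.0121;  (2·δp/p)² = (2×0.0610)² = 0.0149;  (-3·δc/c)² = (-3×0.0700)² = 0.0441;  (-2·δw/w)² = (-2×0.100)² = 0.0400
δQ/Q = √(0.111) = 0.333
Q = 5.308e-05, so δQ = 0.333 × 5.308e-05 = 1.77e-05.

1.77e-05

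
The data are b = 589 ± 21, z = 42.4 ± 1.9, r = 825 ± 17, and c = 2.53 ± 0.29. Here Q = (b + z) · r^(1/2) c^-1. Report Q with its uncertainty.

Let u = b + z = 631. δu = √(δb² + δz²) = √(441 + 3.61) = 21.1, so δu/u = 0.0334.
Q is then a monomial in u, r, c:
δQ/Q = √((δu/u)² + (½·δr/r)² + (-1·δc/c)²) = √(0.00112 + 0.000106 + 0.0131) = 0.120
Q = 7170, so δQ = 0.120 × 7170 = 859.

7170 ± 859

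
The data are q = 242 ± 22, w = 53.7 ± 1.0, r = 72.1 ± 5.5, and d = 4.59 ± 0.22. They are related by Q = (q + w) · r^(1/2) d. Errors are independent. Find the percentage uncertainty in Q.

Let u = q + w = 296. δu = √(δq² + δw²) = √(484 + 1.00) = 22.0, so δu/u = 0.0745.
Q is then a monomial in u, r, d:
δQ/Q = √((δu/u)² + (½·δr/r)² + (1·δd/d)²) = √(0.00555 + 0.00145 + 0.00230) = 0.0964

9.64%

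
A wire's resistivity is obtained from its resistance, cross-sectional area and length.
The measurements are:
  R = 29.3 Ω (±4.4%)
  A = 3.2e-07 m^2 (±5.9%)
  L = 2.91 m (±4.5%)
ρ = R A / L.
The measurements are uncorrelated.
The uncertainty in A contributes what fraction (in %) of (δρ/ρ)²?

(δρ/ρ)² = (1·δR/R)² + (1·δA/A)² + (-1·δL/L)²
  R term: (1×0.0440)² = 0.00194
  A term: (1×0.0590)² = 0.00348
  L term: (-1×0.0450)² = 0.00202
Total = 0.00744. Share from A = 0.00348/0.00744 = 0.468.

46.8%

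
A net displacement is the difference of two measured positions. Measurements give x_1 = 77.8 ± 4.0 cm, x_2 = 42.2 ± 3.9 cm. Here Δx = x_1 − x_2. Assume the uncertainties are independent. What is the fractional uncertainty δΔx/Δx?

Δx is a linear combination, so absolute uncertainties add in quadrature:
  (δx_1)² = 16.0;  (δx_2)² = 15.2
δΔx = √(31.2) = 5.59 cm
Δx = 35.6 cm, so δΔx/Δx = 5.59/35.6 = 0.157.

0.157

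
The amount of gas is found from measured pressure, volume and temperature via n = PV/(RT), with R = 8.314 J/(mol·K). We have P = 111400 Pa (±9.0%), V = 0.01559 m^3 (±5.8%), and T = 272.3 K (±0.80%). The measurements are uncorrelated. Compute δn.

0.0824 mol

Products/powers → add relative errors in quadrature, weighted by exponent:
  (1·δP/P)² = (1×0.0900)² = 0.00810;  (1·δV/V)² = (1×0.0580)² = 0.00336;  (-1·δT/T)² = (-1×0.00800)² = 6.4e-05
δn/n = √(0.0115) = 0.107
n = 0.7671 mol, so δn = 0.107 × 0.7671 = 0.0824 mol.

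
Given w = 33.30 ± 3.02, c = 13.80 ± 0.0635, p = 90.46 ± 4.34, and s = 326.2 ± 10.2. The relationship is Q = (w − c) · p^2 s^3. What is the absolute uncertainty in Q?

Let u = w − c = 19.50. δu = √(δw² + δc²) = √(9.12 + 0.00403) = 3.02, so δu/u = 0.155.
Q is then a monomial in u, p, s:
δQ/Q = √((δu/u)² + (2·δp/p)² + (3·δs/s)²) = √(0.0240 + 0.00921 + 0.00880) = 0.205
Q = 5.539e+12, so δQ = 0.205 × 5.539e+12 = 1.14e+12.

1.14e+12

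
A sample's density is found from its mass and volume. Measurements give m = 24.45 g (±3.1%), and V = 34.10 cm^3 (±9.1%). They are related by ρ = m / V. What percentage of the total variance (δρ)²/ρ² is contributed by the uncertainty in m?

10.4%

(δρ/ρ)² = (1·δm/m)² + (-1·δV/V)²
  m term: (1×0.0310)² = 0.000961
  V term: (-1×0.0910)² = 0.00828
Total = 0.00924. Share from m = 0.000961/0.00924 = 0.104.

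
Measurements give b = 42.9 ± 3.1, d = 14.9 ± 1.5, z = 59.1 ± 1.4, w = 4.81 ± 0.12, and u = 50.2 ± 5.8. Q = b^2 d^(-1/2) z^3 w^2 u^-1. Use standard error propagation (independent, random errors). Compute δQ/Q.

0.210

Relative error in a monomial: (δQ/Q)² = Σ (nᵢ · δxᵢ/xᵢ)².
  (2·δb/b)² = (2×0.0723)² = 0.0209;  (−½·δd/d)² = (-0.5×0.101)² = 0.00253;  (3·δz/z)² = (3×0.0237)² = 0.00505;  (2·δw/w)² = (2×0.0249)² = 0.00249;  (-1·δu/u)² = (-1×0.116)² = 0.0133
δQ/Q = √(0.0443) = 0.210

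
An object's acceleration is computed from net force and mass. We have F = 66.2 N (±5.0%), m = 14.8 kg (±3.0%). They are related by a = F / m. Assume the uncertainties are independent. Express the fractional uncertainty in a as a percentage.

5.83%

a is a product of powers, so relative uncertainties combine in quadrature:
  (1·δF/F)² = (1×0.0500)² = 0.00250;  (-1·δm/m)² = (-1×0.0300)² = 0.000900
δa/a = √(0.00340) = 0.0583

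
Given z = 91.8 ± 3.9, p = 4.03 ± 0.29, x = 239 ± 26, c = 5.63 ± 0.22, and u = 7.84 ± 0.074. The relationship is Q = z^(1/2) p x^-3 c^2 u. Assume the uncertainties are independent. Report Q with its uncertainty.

0.000703 ± 0.000242

Since Q is a product/quotient, work with relative uncertainties:
  (½·δz/z)² = (0.5×0.0425)² = 0.000451;  (1·δp/p)² = (1×0.0720)² = 0.00518;  (-3·δx/x)² = (-3×0.109)² = 0.107;  (2·δc/c)² = (2×0.0391)² = 0.00611;  (1·δu/u)² = (1×0.00944)² = 8.91e-05
δQ/Q = √(0.118) = 0.344
Q = 0.000703, so δQ = 0.344 × 0.000703 = 0.000242.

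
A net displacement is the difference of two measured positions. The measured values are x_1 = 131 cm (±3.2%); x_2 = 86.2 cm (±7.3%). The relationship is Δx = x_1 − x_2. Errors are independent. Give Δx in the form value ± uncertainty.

44.8 ± 7.56 cm

Absolute uncertainties add in quadrature for a linear combination:
  (δx_1)² = 17.6;  (δx_2)² = 39.6
δΔx = √(57.2) = 7.56 cm
Δx = 44.8 cm.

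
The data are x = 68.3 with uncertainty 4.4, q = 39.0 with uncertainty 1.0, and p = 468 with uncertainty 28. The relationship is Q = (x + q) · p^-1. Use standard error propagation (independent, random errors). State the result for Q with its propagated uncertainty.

0.229 ± 0.0168

Let u = x + q = 107. δu = √(δx² + δq²) = √(19.4 + 1.00) = 4.51, so δu/u = 0.0421.
Q is then a monomial in u, p:
δQ/Q = √((δu/u)² + (-1·δp/p)²) = √(0.00177 + 0.00358) = 0.0731
Q = 0.229, so δQ = 0.0731 × 0.229 = 0.0168.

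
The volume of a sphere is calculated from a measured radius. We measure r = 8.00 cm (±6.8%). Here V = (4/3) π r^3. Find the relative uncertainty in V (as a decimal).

Each factor contributes (exponent × relative error)² to (δV/V)²:
  (3·δr/r)² = (3×0.0680)² = 0.0416
δV/V = √(0.0416) = 0.204

0.204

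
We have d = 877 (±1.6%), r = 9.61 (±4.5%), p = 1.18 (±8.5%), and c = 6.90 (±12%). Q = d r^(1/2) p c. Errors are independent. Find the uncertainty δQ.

For a monomial Q ∝ d, r^(1/2), p, c, fractional errors add in quadrature:
  (1·δd/d)² = (1×0.0160)² = 0.000256;  (½·δr/r)² = (0.5×0.0450)² = 0.000506;  (1·δp/p)² = (1×0.0850)² = 0.00723;  (1·δc/c)² = (1×0.120)² = 0.0144
δQ/Q = √(0.0224) = 0.150
Q = 22100, so δQ = 0.150 × 22100 = 3310.

3310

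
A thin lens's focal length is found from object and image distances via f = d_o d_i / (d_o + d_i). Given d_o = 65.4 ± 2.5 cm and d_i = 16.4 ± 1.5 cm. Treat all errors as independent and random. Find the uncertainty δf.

∂f/∂d_o = (d_i/(d_o+d_i))² = 0.0402;  ∂f/∂d_i = (d_o/(d_o+d_i))² = 0.639
δf = √((∂f/∂d_o · δd_o)² + (∂f/∂d_i · δd_i)²) = √(0.0101 + 0.919) = 0.964 cm

0.964 cm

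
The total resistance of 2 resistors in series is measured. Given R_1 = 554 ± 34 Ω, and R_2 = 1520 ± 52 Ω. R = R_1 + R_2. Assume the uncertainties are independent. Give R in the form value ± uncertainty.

Sums and differences: (δR)² = Σ (cᵢ δxᵢ)².
  (δR_1)² = 1160;  (δR_2)² = 2700
δR = √(3860) = 62.1 Ω
R = 2070 Ω.

2070 ± 62.1 Ω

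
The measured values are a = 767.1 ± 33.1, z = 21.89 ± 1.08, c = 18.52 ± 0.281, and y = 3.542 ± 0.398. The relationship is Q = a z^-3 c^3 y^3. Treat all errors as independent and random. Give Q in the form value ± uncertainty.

Q is a product of powers, so relative uncertainties combine in quadrature:
  (1·δa/a)² = (1×0.0431)² = 0.00186;  (-3·δz/z)² = (-3×0.0493)² = 0.0219;  (3·δc/c)² = (3×0.0152)² = 0.00207;  (3·δy/y)² = (3×0.112)² = 0.114
δQ/Q = √(0.139) = 0.373
Q = 20640, so δQ = 0.373 × 20640 = 7710.

20640 ± 7710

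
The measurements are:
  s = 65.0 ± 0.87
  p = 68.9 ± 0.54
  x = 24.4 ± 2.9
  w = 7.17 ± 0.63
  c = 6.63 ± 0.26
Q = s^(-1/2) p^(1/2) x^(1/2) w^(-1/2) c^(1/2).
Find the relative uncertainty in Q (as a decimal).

Relative error in a monomial: (δQ/Q)² = Σ (nᵢ · δxᵢ/xᵢ)².
  (−½·δs/s)² = (-0.5×0.0134)² = 4.48e-05;  (½·δp/p)² = (0.5×0.00784)² = 1.54e-05;  (½·δx/x)² = (0.5×0.119)² = 0.00353;  (−½·δw/w)² = (-0.5×0.0879)² = 0.00193;  (½·δc/c)² = (0.5×0.0392)² = 0.000384
δQ/Q = √(0.00591) = 0.0769

0.0769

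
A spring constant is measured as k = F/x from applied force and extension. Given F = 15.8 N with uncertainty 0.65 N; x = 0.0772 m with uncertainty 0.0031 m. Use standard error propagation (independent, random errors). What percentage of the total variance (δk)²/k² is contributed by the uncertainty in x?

(δk/k)² = (1·δF/F)² + (-1·δx/x)²
  F term: (1×0.0411)² = 0.00169
  x term: (-1×0.0402)² = 0.00161
Total = 0.00330. Share from x = 0.00161/0.00330 = 0.488.

48.8%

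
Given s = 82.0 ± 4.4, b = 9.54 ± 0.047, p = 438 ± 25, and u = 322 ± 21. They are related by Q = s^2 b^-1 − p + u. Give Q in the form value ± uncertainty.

589 ± 82.5

Let w = s^2·b^-1 = 705. δw/w = √((2·δs/s)² + (-1·δb/b)²) = √(0.0115 + 2.43e-05) = 0.107, so δw = 75.7.
Q = w − p + u: δQ = √(δw² + δp² + δu²) = √(5730 + 625 + 441) = 82.5
Q = 589.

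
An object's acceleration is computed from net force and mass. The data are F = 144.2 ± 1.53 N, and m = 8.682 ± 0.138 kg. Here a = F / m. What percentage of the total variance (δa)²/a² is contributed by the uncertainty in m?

(δa/a)² = (1·δF/F)² + (-1·δm/m)²
  F term: (1×0.0106)² = 0.000113
  m term: (-1×0.0159)² = 0.000253
Total = 0.000365. Share from m = 0.000253/0.000365 = 0.692.

69.2%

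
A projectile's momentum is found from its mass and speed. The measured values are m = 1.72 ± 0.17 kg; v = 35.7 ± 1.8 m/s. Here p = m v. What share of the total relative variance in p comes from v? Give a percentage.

(δp/p)² = (1·δm/m)² + (1·δv/v)²
  m term: (1×0.0988)² = 0.00977
  v term: (1×0.0504)² = 0.00254
Total = 0.0123. Share from v = 0.00254/0.0123 = 0.206.

20.6%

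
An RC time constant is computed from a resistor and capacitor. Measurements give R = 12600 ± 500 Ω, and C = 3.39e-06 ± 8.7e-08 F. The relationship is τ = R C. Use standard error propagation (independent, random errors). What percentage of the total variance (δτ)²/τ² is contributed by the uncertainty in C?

29.5%

(δτ/τ)² = (1·δR/R)² + (1·δC/C)²
  R term: (1×0.0397)² = 0.00157
  C term: (1×0.0257)² = 0.000659
Total = 0.00223. Share from C = 0.000659/0.00223 = 0.295.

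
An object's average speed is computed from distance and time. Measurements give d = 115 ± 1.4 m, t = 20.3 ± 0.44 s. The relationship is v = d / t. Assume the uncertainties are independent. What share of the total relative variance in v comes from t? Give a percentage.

(δv/v)² = (1·δd/d)² + (-1·δt/t)²
  d term: (1×0.0122)² = 0.000148
  t term: (-1×0.0217)² = 0.000470
Total = 0.000618. Share from t = 0.000470/0.000618 = 0.760.

76.0%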